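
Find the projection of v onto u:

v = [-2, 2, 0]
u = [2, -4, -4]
v·u = (-2)(2) + (2)(-4) + (0)(-4) = -12
u·u = (2)² + (-4)² + (-4)² = 36
proj_u(v) = (v·u / u·u) × u = (-12/36) × u = (-1/3) × u

proj_u(v) = [-2/3, 4/3, 4/3]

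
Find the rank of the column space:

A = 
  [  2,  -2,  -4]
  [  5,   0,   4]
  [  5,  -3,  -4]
dim(Col(A)) = 3

Row reduce:
R2 → R2 - (5/2)·R1
R3 → R3 - (5/2)·R1
R3 → R3 - (2/5)·R2
REF = 
  [  2,  -2,  -4]
  [  0,   5,  14]
  [  0,   0, 2/5]
Pivot columns: 1, 2, 3 → 3 pivots.
dim(Col(A)) = number of pivot columns = 3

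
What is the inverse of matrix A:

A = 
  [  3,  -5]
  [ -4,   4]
det(A) = (3)(4) - (-5)(-4) = -8
For a 2×2 matrix, A⁻¹ = (1/det(A)) · [[d, -b], [-c, a]]
    = (-1/8) · [[4, 5], [4, 3]]

A⁻¹ = 
  [-1/2, -5/8]
  [-1/2, -3/8]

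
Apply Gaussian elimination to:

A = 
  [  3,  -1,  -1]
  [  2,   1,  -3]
Row operations:
R2 → R2 - (2/3)·R1

Resulting echelon form:
REF = 
  [   3,   -1,   -1]
  [   0,  5/3, -7/3]

Rank = 2 (number of non-zero pivot rows).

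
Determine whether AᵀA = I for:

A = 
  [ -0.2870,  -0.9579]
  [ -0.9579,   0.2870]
Yes

AᵀA = 
  [  0.9999,   0]
  [  0,   0.9999]
≈ I (equal to I up to the 4-dp rounding of the entries)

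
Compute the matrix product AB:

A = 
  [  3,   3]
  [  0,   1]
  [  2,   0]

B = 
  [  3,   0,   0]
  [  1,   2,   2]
A is 3×2 and B is 2×3, so AB is 3×3. Each entry is (row of A)·(column of B):
AB[1,1] = (3)(3) + (3)(1) = 12
AB[1,2] = (3)(0) + (3)(2) = 6
AB[1,3] = (3)(0) + (3)(2) = 6
AB[2,1] = (0)(3) + (1)(1) = 1
AB[2,2] = (0)(0) + (1)(2) = 2
AB[2,3] = (0)(0) + (1)(2) = 2
AB[3,1] = (2)(3) + (0)(1) = 6
AB[3,2] = (2)(0) + (0)(2) = 0
AB[3,3] = (2)(0) + (0)(2) = 0

AB = 
  [ 12,   6,   6]
  [  1,   2,   2]
  [  6,   0,   0]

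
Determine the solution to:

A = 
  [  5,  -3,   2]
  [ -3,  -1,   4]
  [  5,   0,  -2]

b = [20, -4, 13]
x = [3, -1, 1]

Row reduce the augmented matrix [A|b]:
R2 → R2 + (3/5)·R1
R3 → R3 - (1)·R1
R3 → R3 + (15/14)·R2
REF = 
  [    5,    -3,     2,    20]
  [    0, -14/5,  26/5,     8]
  [    0,     0,  11/7,  11/7]

Back-substitution:
x₃ = (11/7) / (11/7) = 1
x₂ = (8 - (26/5)(1)) / (-14/5) = -1
x₁ = (20 - (-3)(-1) - (2)(1)) / 5 = 3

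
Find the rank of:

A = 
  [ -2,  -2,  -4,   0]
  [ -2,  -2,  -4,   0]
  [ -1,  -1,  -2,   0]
Row reduce:
R2 → R2 - (1)·R1
R3 → R3 - (1/2)·R1
REF = 
  [ -2,  -2,  -4,   0]
  [  0,   0,   0,   0]
  [  0,   0,   0,   0]
Pivot columns: 1 → 1 pivot.

rank(A) = 1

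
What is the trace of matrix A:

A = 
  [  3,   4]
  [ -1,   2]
5

tr(A) = 3 + 2 = 5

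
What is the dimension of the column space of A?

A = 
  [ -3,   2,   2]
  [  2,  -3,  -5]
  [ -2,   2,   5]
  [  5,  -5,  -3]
Row reduce:
R2 → R2 + (2/3)·R1
R3 → R3 - (2/3)·R1
R4 → R4 + (5/3)·R1
R3 → R3 + (2/5)·R2
R4 → R4 - (1)·R2
R4 → R4 - (20/11)·R3
REF = 
  [   -3,     2,     2]
  [    0,  -5/3, -11/3]
  [    0,     0,  11/5]
  [    0,     0,     0]
Pivot columns: 1, 2, 3 → 3 pivots.
dim(Col(A)) = number of pivot columns = 3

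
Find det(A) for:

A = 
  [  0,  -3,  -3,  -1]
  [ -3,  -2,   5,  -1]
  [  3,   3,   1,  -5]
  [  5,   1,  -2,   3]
-589

Cofactor expansion along row 1: det(A) = a₁₁M₁₁ - a₁₂M₁₂ + a₁₃M₁₃ - a₁₄M₁₄

M₁₁ = det[[-2, 5, -1]; [3, 1, -5]; [1, -2, 3]]
  = (-2)·((1)(3) - (-5)(-2)) - (5)·((3)(3) - (-5)(1)) + (-1)·((3)(-2) - (1)(1))
  = (-2)(-7) - (5)(14) + (-1)(-7)
  = -49
M₁₂ = det[[-3, 5, -1]; [3, 1, -5]; [5, -2, 3]]
  = (-3)·((1)(3) - (-5)(-2)) - (5)·((3)(3) - (-5)(5)) + (-1)·((3)(-2) - (1)(5))
  = (-3)(-7) - (5)(34) + (-1)(-11)
  = -138
M₁₃ = det[[-3, -2, -1]; [3, 3, -5]; [5, 1, 3]]
  = (-3)·((3)(3) - (-5)(1)) - (-2)·((3)(3) - (-5)(5)) + (-1)·((3)(1) - (3)(5))
  = (-3)(14) - (-2)(34) + (-1)(-12)
  = 38
M₁₄ = det[[-3, -2, 5]; [3, 3, 1]; [5, 1, -2]]
  = (-3)·((3)(-2) - (1)(1)) - (-2)·((3)(-2) - (1)(5)) + (5)·((3)(1) - (3)(5))
  = (-3)(-7) - (-2)(-11) + (5)(-12)
  = -61

det(A) = (0)(-49) - (-3)(-138) + (-3)(38) - (-1)(-61) = -589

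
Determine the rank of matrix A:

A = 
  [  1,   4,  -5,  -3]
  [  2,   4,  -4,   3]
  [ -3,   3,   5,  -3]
rank(A) = 3

Row reduce:
R2 → R2 - (2)·R1
R3 → R3 + (3)·R1
R3 → R3 + (15/4)·R2
REF = 
  [   1,    4,   -5,   -3]
  [   0,   -4,    6,    9]
  [   0,    0, 25/2, 87/4]
Pivot columns: 1, 2, 3 → 3 pivots.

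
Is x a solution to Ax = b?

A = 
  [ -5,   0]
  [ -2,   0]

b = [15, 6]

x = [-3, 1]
Yes

Ax = [15, 6] = b ✓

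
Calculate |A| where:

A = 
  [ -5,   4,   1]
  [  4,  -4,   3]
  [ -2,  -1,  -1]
-55

Cofactor expansion along row 1:
det(A) = (-5)·((-4)(-1) - (3)(-1)) - (4)·((4)(-1) - (3)(-2)) + (1)·((4)(-1) - (-4)(-2))
  = (-5)(7) - (4)(2) + (1)(-12)
  = -55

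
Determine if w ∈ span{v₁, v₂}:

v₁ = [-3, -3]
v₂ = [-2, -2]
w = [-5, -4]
No

Form the augmented matrix and row-reduce:
[v₁|v₂|w] = 
  [ -3,  -2,  -5]
  [ -3,  -2,  -4]
R2 → R2 - (1)·R1
REF = 
  [ -3,  -2,  -5]
  [  0,   0,   1]

Row 2 reads [0 0 | 1], i.e. 0 = 1, so the system is inconsistent and w ∉ span{v₁, v₂}.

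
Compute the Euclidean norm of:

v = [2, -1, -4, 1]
4.69

||v||₂ = √((2)² + (-1)² + (-4)² + (1)²) = √22 = 4.69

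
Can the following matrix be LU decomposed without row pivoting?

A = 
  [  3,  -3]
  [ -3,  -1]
Yes.
A[1,1] = 3 ≠ 0, so Gaussian elimination proceeds without a row swap: multiplier ℓ₂₁ = (-3)/(3) = -1, and U[2,2] = -1 - (-1)(-3) = -4.
L = 
  [  1,   0]
  [ -1,   1]
U = 
  [  3,  -3]
  [  0,  -4]
Check row 2 of LU: [(-1)(3), (-1)(-3) + (-4)] = [-3, -1] = row 2 of A ✓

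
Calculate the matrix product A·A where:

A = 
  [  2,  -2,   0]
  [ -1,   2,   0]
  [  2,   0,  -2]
A² = A·A:
A²[1,1] = (2)(2) + (-2)(-1) + (0)(2) = 6
A²[1,2] = (2)(-2) + (-2)(2) + (0)(0) = -8
A²[1,3] = (2)(0) + (-2)(0) + (0)(-2) = 0
A²[2,1] = (-1)(2) + (2)(-1) + (0)(2) = -4
A²[2,2] = (-1)(-2) + (2)(2) + (0)(0) = 6
A²[2,3] = (-1)(0) + (2)(0) + (0)(-2) = 0
A²[3,1] = (2)(2) + (0)(-1) + (-2)(2) = 0
A²[3,2] = (2)(-2) + (0)(2) + (-2)(0) = -4
A²[3,3] = (2)(0) + (0)(0) + (-2)(-2) = 4
A² = 
  [  6,  -8,   0]
  [ -4,   6,   0]
  [  0,  -4,   4]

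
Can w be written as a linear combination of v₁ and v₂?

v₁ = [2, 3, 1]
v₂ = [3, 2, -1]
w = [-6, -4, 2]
Yes

Form the augmented matrix and row-reduce:
[v₁|v₂|w] = 
  [  2,   3,  -6]
  [  3,   2,  -4]
  [  1,  -1,   2]
R2 → R2 - (3/2)·R1
R3 → R3 - (1/2)·R1
R3 → R3 - (1)·R2
REF = 
  [   2,    3,   -6]
  [   0, -5/2,    5]
  [   0,    0,    0]

No row of the form [0 0 | nonzero], so the system is consistent. Back-substitution gives c₁ = 0, c₂ = -2: w = (0)·v₁ + (-2)·v₂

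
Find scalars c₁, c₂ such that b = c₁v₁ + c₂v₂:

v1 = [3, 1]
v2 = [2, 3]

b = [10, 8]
c1 = 2, c2 = 2

b = 2·v1 + 2·v2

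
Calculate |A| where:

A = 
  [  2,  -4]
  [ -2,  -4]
For a 2×2 matrix, det = ad - bc = (2)(-4) - (-4)(-2) = -16

det(A) = -16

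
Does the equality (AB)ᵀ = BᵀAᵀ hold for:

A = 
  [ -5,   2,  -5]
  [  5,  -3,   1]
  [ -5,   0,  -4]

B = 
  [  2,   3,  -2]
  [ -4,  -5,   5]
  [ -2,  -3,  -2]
Yes

(AB)ᵀ = 
  [ -8,  20,  -2]
  [-10,  27,  -3]
  [ 30, -27,  18]

BᵀAᵀ = 
  [ -8,  20,  -2]
  [-10,  27,  -3]
  [ 30, -27,  18]

Both sides are equal — this is the standard identity (AB)ᵀ = BᵀAᵀ, which holds for all A, B.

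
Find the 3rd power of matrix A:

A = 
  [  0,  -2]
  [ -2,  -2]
A^3 = 
  [ -8, -16]
  [-16, -24]

A² = A·A:
A²[1,1] = (0)(0) + (-2)(-2) = 4
A²[1,2] = (0)(-2) + (-2)(-2) = 4
A²[2,1] = (-2)(0) + (-2)(-2) = 4
A²[2,2] = (-2)(-2) + (-2)(-2) = 8
A² = 
  [  4,   4]
  [  4,   8]

A^3 = A^2·A:
A^3[1,1] = (4)(0) + (4)(-2) = -8
A^3[1,2] = (4)(-2) + (4)(-2) = -16
A^3[2,1] = (4)(0) + (8)(-2) = -16
A^3[2,2] = (4)(-2) + (8)(-2) = -24
A^3 = 
  [ -8, -16]
  [-16, -24]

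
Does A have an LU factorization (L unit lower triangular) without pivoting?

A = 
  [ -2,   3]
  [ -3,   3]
Yes.
A[1,1] = -2 ≠ 0, so Gaussian elimination proceeds without a row swap: multiplier ℓ₂₁ = (-3)/(-2) = 3/2, and U[2,2] = 3 - (3/2)(3) = -3/2.
L = 
  [  1,   0]
  [3/2,   1]
U = 
  [  -2,    3]
  [   0, -3/2]
Check row 2 of LU: [(3/2)(-2), (3/2)(3) + (-3/2)] = [-3, 3] = row 2 of A ✓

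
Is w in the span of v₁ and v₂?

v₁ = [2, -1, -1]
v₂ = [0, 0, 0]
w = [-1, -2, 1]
No

Form the augmented matrix and row-reduce:
[v₁|v₂|w] = 
  [  2,   0,  -1]
  [ -1,   0,  -2]
  [ -1,   0,   1]
R2 → R2 + (1/2)·R1
R3 → R3 + (1/2)·R1
R3 → R3 + (1/5)·R2
REF = 
  [   2,    0,   -1]
  [   0,    0, -5/2]
  [   0,    0,    0]

Row 2 reads [0 0 | -5/2], i.e. 0 = -5/2, so the system is inconsistent and w ∉ span{v₁, v₂}.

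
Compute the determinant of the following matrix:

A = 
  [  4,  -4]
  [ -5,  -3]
For a 2×2 matrix, det = ad - bc = (4)(-3) - (-4)(-5) = -32

det(A) = -32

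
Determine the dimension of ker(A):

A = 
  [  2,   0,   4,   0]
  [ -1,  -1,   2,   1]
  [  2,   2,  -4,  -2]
nullity(A) = 2

Row reduce:
R2 → R2 + (1/2)·R1
R3 → R3 - (1)·R1
R3 → R3 + (2)·R2
REF = 
  [  2,   0,   4,   0]
  [  0,  -1,   4,   1]
  [  0,   0,   0,   0]
Pivot columns: 1, 2 → 2 pivots.
rank(A) = 2, so nullity(A) = 4 - 2 = 2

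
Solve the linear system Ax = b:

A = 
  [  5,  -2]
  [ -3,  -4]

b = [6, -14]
Row reduce the augmented matrix [A|b]:
R2 → R2 + (3/5)·R1
REF = 
  [    5,    -2,     6]
  [    0, -26/5, -52/5]

Back-substitution:
x₂ = (-52/5) / (-26/5) = 2
x₁ = (6 - (-2)(2)) / 5 = 2

x = [2, 2]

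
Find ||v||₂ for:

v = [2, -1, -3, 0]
3.742

||v||₂ = √((2)² + (-1)² + (-3)² + (0)²) = √14 = 3.742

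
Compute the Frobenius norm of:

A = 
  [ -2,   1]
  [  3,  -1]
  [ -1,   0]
||A||_F = 4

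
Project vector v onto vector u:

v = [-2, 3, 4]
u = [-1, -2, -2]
proj_u(v) = [4/3, 8/3, 8/3]

v·u = (-2)(-1) + (3)(-2) + (4)(-2) = -12
u·u = (-1)² + (-2)² + (-2)² = 9
proj_u(v) = (v·u / u·u) × u = (-12/9) × u = (-4/3) × u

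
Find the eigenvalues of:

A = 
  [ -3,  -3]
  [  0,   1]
tr(A) = -2, det(A) = -3
Characteristic polynomial: λ² - tr(A)λ + det(A) = λ² + 2λ - 3
λ² + 2λ - 3 = (λ + 3)(λ - 1)

λ = 1, -3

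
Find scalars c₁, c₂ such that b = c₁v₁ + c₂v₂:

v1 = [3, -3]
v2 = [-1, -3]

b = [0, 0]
c1 = 0, c2 = 0

b = 0·v1 + 0·v2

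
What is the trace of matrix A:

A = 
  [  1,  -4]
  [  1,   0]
1

tr(A) = 1 + 0 = 1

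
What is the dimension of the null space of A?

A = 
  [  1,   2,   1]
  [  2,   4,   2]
nullity(A) = 2

Row reduce:
R2 → R2 - (2)·R1
REF = 
  [  1,   2,   1]
  [  0,   0,   0]
Pivot columns: 1 → 1 pivot.
rank(A) = 1, so nullity(A) = 3 - 1 = 2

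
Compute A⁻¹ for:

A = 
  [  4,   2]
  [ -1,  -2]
det(A) = (4)(-2) - (2)(-1) = -6
For a 2×2 matrix, A⁻¹ = (1/det(A)) · [[d, -b], [-c, a]]
    = (-1/6) · [[-2, -2], [1, 4]]

A⁻¹ = 
  [ 1/3,  1/3]
  [-1/6, -2/3]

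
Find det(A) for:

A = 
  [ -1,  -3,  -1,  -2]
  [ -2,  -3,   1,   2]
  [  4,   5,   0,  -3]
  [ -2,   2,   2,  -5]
Cofactor expansion along row 1: det(A) = a₁₁M₁₁ - a₁₂M₁₂ + a₁₃M₁₃ - a₁₄M₁₄

M₁₁ = det[[-3, 1, 2]; [5, 0, -3]; [2, 2, -5]]
  = (-3)·((0)(-5) - (-3)(2)) - (1)·((5)(-5) - (-3)(2)) + (2)·((5)(2) - (0)(2))
  = (-3)(6) - (1)(-19) + (2)(10)
  = 21
M₁₂ = det[[-2, 1, 2]; [4, 0, -3]; [-2, 2, -5]]
  = (-2)·((0)(-5) - (-3)(2)) - (1)·((4)(-5) - (-3)(-2)) + (2)·((4)(2) - (0)(-2))
  = (-2)(6) - (1)(-26) + (2)(8)
  = 30
M₁₃ = det[[-2, -3, 2]; [4, 5, -3]; [-2, 2, -5]]
  = (-2)·((5)(-5) - (-3)(2)) - (-3)·((4)(-5) - (-3)(-2)) + (2)·((4)(2) - (5)(-2))
  = (-2)(-19) - (-3)(-26) + (2)(18)
  = -4
M₁₄ = det[[-2, -3, 1]; [4, 5, 0]; [-2, 2, 2]]
  = (-2)·((5)(2) - (0)(2)) - (-3)·((4)(2) - (0)(-2)) + (1)·((4)(2) - (5)(-2))
  = (-2)(10) - (-3)(8) + (1)(18)
  = 22

det(A) = (-1)(21) - (-3)(30) + (-1)(-4) - (-2)(22) = 117

det(A) = 117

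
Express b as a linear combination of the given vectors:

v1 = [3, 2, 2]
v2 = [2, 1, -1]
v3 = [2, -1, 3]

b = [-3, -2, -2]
c1 = -1, c2 = 0, c3 = 0

b = -1·v1 + 0·v2 + 0·v3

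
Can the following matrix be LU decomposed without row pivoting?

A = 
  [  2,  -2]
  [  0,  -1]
Yes.
A[1,1] = 2 ≠ 0, so Gaussian elimination proceeds without a row swap: multiplier ℓ₂₁ = (0)/(2) = 0, and U[2,2] = -1 - (0)(-2) = -1.
L = 
  [  1,   0]
  [  0,   1]
U = 
  [  2,  -2]
  [  0,  -1]
Check row 2 of LU: [(0)(2), (0)(-2) + (-1)] = [0, -1] = row 2 of A ✓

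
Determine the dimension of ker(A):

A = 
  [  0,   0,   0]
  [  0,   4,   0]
nullity(A) = 2

Row reduce:
Swap R1 ↔ R2
REF = 
  [  0,   4,   0]
  [  0,   0,   0]
Pivot columns: 2 → 1 pivot.
rank(A) = 1, so nullity(A) = 3 - 1 = 2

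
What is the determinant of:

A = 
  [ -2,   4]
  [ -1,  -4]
12

For a 2×2 matrix, det = ad - bc = (-2)(-4) - (4)(-1) = 12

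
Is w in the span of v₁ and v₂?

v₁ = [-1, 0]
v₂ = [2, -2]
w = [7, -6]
Yes

Form the augmented matrix and row-reduce:
[v₁|v₂|w] = 
  [ -1,   2,   7]
  [  0,  -2,  -6]
(already in echelon form — no row operations needed)

No row of the form [0 0 | nonzero], so the system is consistent. Back-substitution gives c₁ = -1, c₂ = 3: w = (-1)·v₁ + (3)·v₂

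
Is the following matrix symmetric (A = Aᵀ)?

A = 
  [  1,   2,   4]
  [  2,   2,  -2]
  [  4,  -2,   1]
Yes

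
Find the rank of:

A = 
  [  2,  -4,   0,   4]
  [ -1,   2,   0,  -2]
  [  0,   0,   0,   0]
rank(A) = 1

Row reduce:
R2 → R2 + (1/2)·R1
REF = 
  [  2,  -4,   0,   4]
  [  0,   0,   0,   0]
  [  0,   0,   0,   0]
Pivot columns: 1 → 1 pivot.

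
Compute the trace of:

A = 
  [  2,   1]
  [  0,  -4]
-2

tr(A) = 2 + -4 = -2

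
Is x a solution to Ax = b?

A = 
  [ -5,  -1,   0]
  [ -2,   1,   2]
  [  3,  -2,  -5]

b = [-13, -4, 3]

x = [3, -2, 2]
Yes

Ax = [-13, -4, 3] = b ✓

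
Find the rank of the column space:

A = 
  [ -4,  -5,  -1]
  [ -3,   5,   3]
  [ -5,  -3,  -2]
dim(Col(A)) = 3

Row reduce:
R2 → R2 - (3/4)·R1
R3 → R3 - (5/4)·R1
R3 → R3 - (13/35)·R2
REF = 
  [   -4,    -5,    -1]
  [    0,  35/4,  15/4]
  [    0,     0, -15/7]
Pivot columns: 1, 2, 3 → 3 pivots.
dim(Col(A)) = number of pivot columns = 3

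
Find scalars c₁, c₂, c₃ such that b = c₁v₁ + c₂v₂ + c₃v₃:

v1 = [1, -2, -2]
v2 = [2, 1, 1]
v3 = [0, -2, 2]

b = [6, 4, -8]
c1 = 2, c2 = 2, c3 = -3

b = 2·v1 + 2·v2 + -3·v3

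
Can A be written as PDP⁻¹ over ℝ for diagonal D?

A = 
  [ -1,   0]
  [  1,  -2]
Yes

tr(A) = -3, det(A) = 2
Characteristic polynomial: λ² - tr(A)λ + det(A) = λ² + 3λ + 2
λ² + 3λ + 2 = (λ + 2)(λ + 1)
Eigenvalues: -1, -2
λ=-2: alg. mult. = 1, geom. mult. = 2 - rank(A - (-2)I) = 2 - 1 = 1
λ=-1: alg. mult. = 1, geom. mult. = 2 - rank(A - (-1)I) = 2 - 1 = 1
Sum of geometric multiplicities equals n, so A has n independent eigenvectors.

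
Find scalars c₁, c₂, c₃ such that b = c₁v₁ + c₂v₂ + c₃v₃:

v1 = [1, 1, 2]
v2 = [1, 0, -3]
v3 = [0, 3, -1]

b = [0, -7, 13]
c1 = 2, c2 = -2, c3 = -3

b = 2·v1 + -2·v2 + -3·v3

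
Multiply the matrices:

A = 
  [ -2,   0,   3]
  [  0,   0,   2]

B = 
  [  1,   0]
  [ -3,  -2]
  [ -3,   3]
AB = 
  [-11,   9]
  [ -6,   6]

A is 2×3 and B is 3×2, so AB is 2×2. Each entry is (row of A)·(column of B):
AB[1,1] = (-2)(1) + (0)(-3) + (3)(-3) = -11
AB[1,2] = (-2)(0) + (0)(-2) + (3)(3) = 9
AB[2,1] = (0)(1) + (0)(-3) + (2)(-3) = -6
AB[2,2] = (0)(0) + (0)(-2) + (2)(3) = 6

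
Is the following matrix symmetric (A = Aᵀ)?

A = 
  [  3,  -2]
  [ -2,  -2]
Yes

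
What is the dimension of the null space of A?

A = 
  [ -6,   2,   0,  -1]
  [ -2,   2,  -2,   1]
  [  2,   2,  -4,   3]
nullity(A) = 2

Row reduce:
R2 → R2 - (1/3)·R1
R3 → R3 + (1/3)·R1
R3 → R3 - (2)·R2
REF = 
  [ -6,   2,   0,  -1]
  [  0, 4/3,  -2, 4/3]
  [  0,   0,   0,   0]
Pivot columns: 1, 2 → 2 pivots.
rank(A) = 2, so nullity(A) = 4 - 2 = 2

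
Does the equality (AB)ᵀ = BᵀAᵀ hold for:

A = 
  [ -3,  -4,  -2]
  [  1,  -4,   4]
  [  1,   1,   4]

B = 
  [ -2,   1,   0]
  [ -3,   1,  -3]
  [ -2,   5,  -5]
Yes

(AB)ᵀ = 
  [ 22,   2, -13]
  [-17,  17,  22]
  [ 22,  -8, -23]

BᵀAᵀ = 
  [ 22,   2, -13]
  [-17,  17,  22]
  [ 22,  -8, -23]

Both sides are equal — this is the standard identity (AB)ᵀ = BᵀAᵀ, which holds for all A, B.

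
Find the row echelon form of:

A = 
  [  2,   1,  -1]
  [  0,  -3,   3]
Row operations:
No row operations needed (already in echelon form).

Resulting echelon form:
REF = 
  [  2,   1,  -1]
  [  0,  -3,   3]

Rank = 2 (number of non-zero pivot rows).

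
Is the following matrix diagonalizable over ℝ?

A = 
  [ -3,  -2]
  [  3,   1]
No

tr(A) = -2, det(A) = 3
Characteristic polynomial: λ² - tr(A)λ + det(A) = λ² + 2λ + 3
λ² + 2λ + 3 = 0  ⇒  λ = (-2 ± √((2)² - 4·(3)))/2 = (-2 ± √(-8))/2
  = -1 + i√2,  -1 - i√2
Eigenvalues: -1 + i√2, -1 - i√2  (≈ -1 + 1.414i, -1 - 1.414i)
Has complex eigenvalues (not diagonalizable over ℝ).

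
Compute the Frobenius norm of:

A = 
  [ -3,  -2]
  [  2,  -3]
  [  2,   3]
||A||_F = 6.245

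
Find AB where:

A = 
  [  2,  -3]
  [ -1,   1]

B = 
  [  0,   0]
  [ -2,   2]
AB = 
  [  6,  -6]
  [ -2,   2]

A is 2×2 and B is 2×2, so AB is 2×2. Each entry is (row of A)·(column of B):
AB[1,1] = (2)(0) + (-3)(-2) = 6
AB[1,2] = (2)(0) + (-3)(2) = -6
AB[2,1] = (-1)(0) + (1)(-2) = -2
AB[2,2] = (-1)(0) + (1)(2) = 2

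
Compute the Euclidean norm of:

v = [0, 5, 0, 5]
7.071

||v||₂ = √((0)² + (5)² + (0)² + (5)²) = √50 = 7.071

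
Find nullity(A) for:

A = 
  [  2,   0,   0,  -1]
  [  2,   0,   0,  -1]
nullity(A) = 3

Row reduce:
R2 → R2 - (1)·R1
REF = 
  [  2,   0,   0,  -1]
  [  0,   0,   0,   0]
Pivot columns: 1 → 1 pivot.
rank(A) = 1, so nullity(A) = 4 - 1 = 3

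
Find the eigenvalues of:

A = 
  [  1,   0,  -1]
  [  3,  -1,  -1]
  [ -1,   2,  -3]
Characteristic polynomial: det(λI - A) = λ³ + 3λ²
The constant term is 0, so λ = 0 is a root: p(λ) = λ(λ² + 3λ)
λ² + 3λ = λ(λ + 3)

λ = 0, 0, -3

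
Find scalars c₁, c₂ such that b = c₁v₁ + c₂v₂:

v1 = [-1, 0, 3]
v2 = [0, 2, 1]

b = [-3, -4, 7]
c1 = 3, c2 = -2

b = 3·v1 + -2·v2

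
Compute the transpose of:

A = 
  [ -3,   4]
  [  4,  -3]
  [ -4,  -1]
Aᵀ = 
  [ -3,   4,  -4]
  [  4,  -3,  -1]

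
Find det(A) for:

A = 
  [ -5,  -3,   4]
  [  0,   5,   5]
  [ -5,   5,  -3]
Cofactor expansion along row 1:
det(A) = (-5)·((5)(-3) - (5)(5)) - (-3)·((0)(-3) - (5)(-5)) + (4)·((0)(5) - (5)(-5))
  = (-5)(-40) - (-3)(25) + (4)(25)
  = 375

det(A) = 375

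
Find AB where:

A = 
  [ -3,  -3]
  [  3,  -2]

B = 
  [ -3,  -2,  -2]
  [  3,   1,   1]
A is 2×2 and B is 2×3, so AB is 2×3. Each entry is (row of A)·(column of B):
AB[1,1] = (-3)(-3) + (-3)(3) = 0
AB[1,2] = (-3)(-2) + (-3)(1) = 3
AB[1,3] = (-3)(-2) + (-3)(1) = 3
AB[2,1] = (3)(-3) + (-2)(3) = -15
AB[2,2] = (3)(-2) + (-2)(1) = -8
AB[2,3] = (3)(-2) + (-2)(1) = -8

AB = 
  [  0,   3,   3]
  [-15,  -8,  -8]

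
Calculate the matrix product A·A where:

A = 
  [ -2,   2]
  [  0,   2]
A² = A·A:
A²[1,1] = (-2)(-2) + (2)(0) = 4
A²[1,2] = (-2)(2) + (2)(2) = 0
A²[2,1] = (0)(-2) + (2)(0) = 0
A²[2,2] = (0)(2) + (2)(2) = 4
A² = 
  [  4,   0]
  [  0,   4]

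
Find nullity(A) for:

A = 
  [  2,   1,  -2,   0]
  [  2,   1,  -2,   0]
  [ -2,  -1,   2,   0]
nullity(A) = 3

Row reduce:
R2 → R2 - (1)·R1
R3 → R3 + (1)·R1
REF = 
  [  2,   1,  -2,   0]
  [  0,   0,   0,   0]
  [  0,   0,   0,   0]
Pivot columns: 1 → 1 pivot.
rank(A) = 1, so nullity(A) = 4 - 1 = 3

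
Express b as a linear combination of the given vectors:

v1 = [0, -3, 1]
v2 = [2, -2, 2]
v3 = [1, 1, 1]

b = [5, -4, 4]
c1 = -1, c2 = 3, c3 = -1

b = -1·v1 + 3·v2 + -1·v3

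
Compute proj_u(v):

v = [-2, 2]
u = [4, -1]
v·u = (-2)(4) + (2)(-1) = -10
u·u = (4)² + (-1)² = 17
proj_u(v) = (v·u / u·u) × u = (-10/17) × u

proj_u(v) = [-40/17, 10/17]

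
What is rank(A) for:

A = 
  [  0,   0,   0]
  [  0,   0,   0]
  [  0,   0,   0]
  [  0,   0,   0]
Row reduce:
(no row operations needed)
REF = 
  [  0,   0,   0]
  [  0,   0,   0]
  [  0,   0,   0]
  [  0,   0,   0]
Pivot columns: none → 0 pivots.

rank(A) = 0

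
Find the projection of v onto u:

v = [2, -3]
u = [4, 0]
proj_u(v) = [2, 0]

v·u = (2)(4) + (-3)(0) = 8
u·u = (4)² + (0)² = 16
proj_u(v) = (v·u / u·u) × u = (8/16) × u = (1/2) × u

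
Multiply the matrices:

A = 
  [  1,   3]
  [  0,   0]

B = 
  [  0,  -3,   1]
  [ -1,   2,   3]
A is 2×2 and B is 2×3, so AB is 2×3. Each entry is (row of A)·(column of B):
AB[1,1] = (1)(0) + (3)(-1) = -3
AB[1,2] = (1)(-3) + (3)(2) = 3
AB[1,3] = (1)(1) + (3)(3) = 10
AB[2,1] = (0)(0) + (0)(-1) = 0
AB[2,2] = (0)(-3) + (0)(2) = 0
AB[2,3] = (0)(1) + (0)(3) = 0

AB = 
  [ -3,   3,  10]
  [  0,   0,   0]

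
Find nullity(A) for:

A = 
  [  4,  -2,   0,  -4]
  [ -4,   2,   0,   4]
nullity(A) = 3

Row reduce:
R2 → R2 + (1)·R1
REF = 
  [  4,  -2,   0,  -4]
  [  0,   0,   0,   0]
Pivot columns: 1 → 1 pivot.
rank(A) = 1, so nullity(A) = 4 - 1 = 3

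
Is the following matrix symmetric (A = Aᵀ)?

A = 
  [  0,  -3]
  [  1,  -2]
No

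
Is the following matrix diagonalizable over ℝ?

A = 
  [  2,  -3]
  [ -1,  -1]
Yes

tr(A) = 1, det(A) = -5
Characteristic polynomial: λ² - tr(A)λ + det(A) = λ² - λ - 5
λ² - λ - 5 = 0  ⇒  λ = (1 ± √((-1)² - 4·(-5)))/2 = (1 ± √(21))/2
  = (1 + √21)/2,  (1 - √21)/2
Eigenvalues: (1 + √21)/2, (1 - √21)/2  (≈ 2.791, -1.791)
The two irrational eigenvalues are distinct (simple), so each has alg. mult. = geom. mult. = 1.
Sum of geometric multiplicities equals n, so A has n independent eigenvectors.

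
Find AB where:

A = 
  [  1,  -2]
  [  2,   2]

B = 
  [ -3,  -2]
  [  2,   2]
AB = 
  [ -7,  -6]
  [ -2,   0]

A is 2×2 and B is 2×2, so AB is 2×2. Each entry is (row of A)·(column of B):
AB[1,1] = (1)(-3) + (-2)(2) = -7
AB[1,2] = (1)(-2) + (-2)(2) = -6
AB[2,1] = (2)(-3) + (2)(2) = -2
AB[2,2] = (2)(-2) + (2)(2) = 0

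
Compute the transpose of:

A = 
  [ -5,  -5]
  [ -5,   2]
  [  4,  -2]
Aᵀ = 
  [ -5,  -5,   4]
  [ -5,   2,  -2]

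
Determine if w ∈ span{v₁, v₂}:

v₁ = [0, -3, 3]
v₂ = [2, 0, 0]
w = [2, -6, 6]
Yes

Form the augmented matrix and row-reduce:
[v₁|v₂|w] = 
  [  0,   2,   2]
  [ -3,   0,  -6]
  [  3,   0,   6]
Swap R1 ↔ R2
R3 → R3 + (1)·R1
REF = 
  [ -3,   0,  -6]
  [  0,   2,   2]
  [  0,   0,   0]

No row of the form [0 0 | nonzero], so the system is consistent. Back-substitution gives c₁ = 2, c₂ = 1: w = (2)·v₁ + (1)·v₂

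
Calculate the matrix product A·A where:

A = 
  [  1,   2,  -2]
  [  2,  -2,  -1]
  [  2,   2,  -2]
A² = A·A:
A²[1,1] = (1)(1) + (2)(2) + (-2)(2) = 1
A²[1,2] = (1)(2) + (2)(-2) + (-2)(2) = -6
A²[1,3] = (1)(-2) + (2)(-1) + (-2)(-2) = 0
A²[2,1] = (2)(1) + (-2)(2) + (-1)(2) = -4
A²[2,2] = (2)(2) + (-2)(-2) + (-1)(2) = 6
A²[2,3] = (2)(-2) + (-2)(-1) + (-1)(-2) = 0
A²[3,1] = (2)(1) + (2)(2) + (-2)(2) = 2
A²[3,2] = (2)(2) + (2)(-2) + (-2)(2) = -4
A²[3,3] = (2)(-2) + (2)(-1) + (-2)(-2) = -2
A² = 
  [  1,  -6,   0]
  [ -4,   6,   0]
  [  2,  -4,  -2]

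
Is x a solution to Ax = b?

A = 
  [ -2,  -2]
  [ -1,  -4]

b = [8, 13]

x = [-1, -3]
Yes

Ax = [8, 13] = b ✓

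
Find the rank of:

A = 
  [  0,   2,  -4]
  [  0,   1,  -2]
Row reduce:
R2 → R2 - (1/2)·R1
REF = 
  [  0,   2,  -4]
  [  0,   0,   0]
Pivot columns: 2 → 1 pivot.

rank(A) = 1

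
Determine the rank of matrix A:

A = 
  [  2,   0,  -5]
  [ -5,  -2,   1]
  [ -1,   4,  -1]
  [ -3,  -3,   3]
Row reduce:
R2 → R2 + (5/2)·R1
R3 → R3 + (1/2)·R1
R4 → R4 + (3/2)·R1
R3 → R3 + (2)·R2
R4 → R4 - (3/2)·R2
R4 → R4 + (51/106)·R3
REF = 
  [    2,     0,    -5]
  [    0,    -2, -23/2]
  [    0,     0, -53/2]
  [    0,     0,     0]
Pivot columns: 1, 2, 3 → 3 pivots.

rank(A) = 3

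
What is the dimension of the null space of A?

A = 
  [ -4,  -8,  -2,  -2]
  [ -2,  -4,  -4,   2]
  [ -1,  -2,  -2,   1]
nullity(A) = 2

Row reduce:
R2 → R2 - (1/2)·R1
R3 → R3 - (1/4)·R1
R3 → R3 - (1/2)·R2
REF = 
  [ -4,  -8,  -2,  -2]
  [  0,   0,  -3,   3]
  [  0,   0,   0,   0]
Pivot columns: 1, 3 → 2 pivots.
rank(A) = 2, so nullity(A) = 4 - 2 = 2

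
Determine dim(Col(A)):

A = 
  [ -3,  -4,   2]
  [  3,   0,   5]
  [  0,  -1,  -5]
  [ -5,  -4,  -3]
Row reduce:
R2 → R2 + (1)·R1
R4 → R4 - (5/3)·R1
R3 → R3 - (1/4)·R2
R4 → R4 + (2/3)·R2
R4 → R4 - (20/81)·R3
REF = 
  [   -3,    -4,     2]
  [    0,    -4,     7]
  [    0,     0, -27/4]
  [    0,     0,     0]
Pivot columns: 1, 2, 3 → 3 pivots.
dim(Col(A)) = number of pivot columns = 3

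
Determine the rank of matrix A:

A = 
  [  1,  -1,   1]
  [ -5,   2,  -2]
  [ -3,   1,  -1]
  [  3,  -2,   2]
rank(A) = 2

Row reduce:
R2 → R2 + (5)·R1
R3 → R3 + (3)·R1
R4 → R4 - (3)·R1
R3 → R3 - (2/3)·R2
R4 → R4 + (1/3)·R2
REF = 
  [  1,  -1,   1]
  [  0,  -3,   3]
  [  0,   0,   0]
  [  0,   0,   0]
Pivot columns: 1, 2 → 2 pivots.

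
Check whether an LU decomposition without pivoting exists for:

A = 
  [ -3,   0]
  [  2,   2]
Yes.
A[1,1] = -3 ≠ 0, so Gaussian elimination proceeds without a row swap: multiplier ℓ₂₁ = (2)/(-3) = -2/3, and U[2,2] = 2 - (-2/3)(0) = 2.
L = 
  [   1,    0]
  [-2/3,    1]
U = 
  [ -3,   0]
  [  0,   2]
Check row 2 of LU: [(-2/3)(-3), (-2/3)(0) + 2] = [2, 2] = row 2 of A ✓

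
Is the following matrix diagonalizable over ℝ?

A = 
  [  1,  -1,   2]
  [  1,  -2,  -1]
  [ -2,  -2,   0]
No

Characteristic polynomial: det(λI - A) = λ³ + λ² + λ + 16
By the rational root theorem any rational root is an integer dividing 16; none of those is a root, so p(λ) has no rational roots and hence (being an irreducible cubic) no repeated roots.
Discriminant of the cubic: Δ = -6691
Δ < 0 ⇒ one real eigenvalue and a complex-conjugate pair: λ ≈ -2.751, 0.8754 + 2.247i, 0.8754 - 2.247i
Has complex eigenvalues (not diagonalizable over ℝ).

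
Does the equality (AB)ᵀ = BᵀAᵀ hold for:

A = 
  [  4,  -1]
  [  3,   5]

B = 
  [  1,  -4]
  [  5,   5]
Yes

(AB)ᵀ = 
  [ -1,  28]
  [-21,  13]

BᵀAᵀ = 
  [ -1,  28]
  [-21,  13]

Both sides are equal — this is the standard identity (AB)ᵀ = BᵀAᵀ, which holds for all A, B.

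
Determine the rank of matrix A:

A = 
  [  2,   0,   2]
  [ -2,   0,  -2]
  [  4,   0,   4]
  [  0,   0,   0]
rank(A) = 1

Row reduce:
R2 → R2 + (1)·R1
R3 → R3 - (2)·R1
REF = 
  [  2,   0,   2]
  [  0,   0,   0]
  [  0,   0,   0]
  [  0,   0,   0]
Pivot columns: 1 → 1 pivot.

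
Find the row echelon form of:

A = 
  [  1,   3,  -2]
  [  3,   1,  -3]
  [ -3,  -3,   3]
Row operations:
R2 → R2 - (3)·R1
R3 → R3 + (3)·R1
R3 → R3 + (3/4)·R2

Resulting echelon form:
REF = 
  [   1,    3,   -2]
  [   0,   -8,    3]
  [   0,    0, -3/4]

Rank = 3 (number of non-zero pivot rows).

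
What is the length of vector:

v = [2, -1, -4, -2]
5

||v||₂ = √((2)² + (-1)² + (-4)² + (-2)²) = √25 = 5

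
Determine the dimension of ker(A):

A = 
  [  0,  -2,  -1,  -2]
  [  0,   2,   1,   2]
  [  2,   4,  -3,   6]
nullity(A) = 2

Row reduce:
Swap R1 ↔ R3
R3 → R3 + (1)·R2
REF = 
  [  2,   4,  -3,   6]
  [  0,   2,   1,   2]
  [  0,   0,   0,   0]
Pivot columns: 1, 2 → 2 pivots.
rank(A) = 2, so nullity(A) = 4 - 2 = 2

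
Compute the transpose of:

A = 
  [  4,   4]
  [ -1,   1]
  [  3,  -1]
Aᵀ = 
  [  4,  -1,   3]
  [  4,   1,  -1]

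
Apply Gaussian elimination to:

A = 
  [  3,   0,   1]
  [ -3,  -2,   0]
Row operations:
R2 → R2 + (1)·R1

Resulting echelon form:
REF = 
  [  3,   0,   1]
  [  0,  -2,   1]

Rank = 2 (number of non-zero pivot rows).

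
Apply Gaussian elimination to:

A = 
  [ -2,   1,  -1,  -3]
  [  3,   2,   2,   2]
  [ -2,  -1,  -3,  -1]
Row operations:
R2 → R2 + (3/2)·R1
R3 → R3 - (1)·R1
R3 → R3 + (4/7)·R2

Resulting echelon form:
REF = 
  [   -2,     1,    -1,    -3]
  [    0,   7/2,   1/2,  -5/2]
  [    0,     0, -12/7,   4/7]

Rank = 3 (number of non-zero pivot rows).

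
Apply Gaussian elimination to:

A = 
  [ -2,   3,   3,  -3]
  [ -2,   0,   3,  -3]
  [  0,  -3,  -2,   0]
Row operations:
R2 → R2 - (1)·R1
R3 → R3 - (1)·R2

Resulting echelon form:
REF = 
  [ -2,   3,   3,  -3]
  [  0,  -3,   0,   0]
  [  0,   0,  -2,   0]

Rank = 3 (number of non-zero pivot rows).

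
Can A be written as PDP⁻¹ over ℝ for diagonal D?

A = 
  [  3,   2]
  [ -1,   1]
No

tr(A) = 4, det(A) = 5
Characteristic polynomial: λ² - tr(A)λ + det(A) = λ² - 4λ + 5
λ² - 4λ + 5 = 0  ⇒  λ = (4 ± √((-4)² - 4·(5)))/2 = (4 ± √(-4))/2
  = 2 + i,  2 - i
Eigenvalues: 2 + i, 2 - i  (≈ 2 + 1i, 2 - 1i)
Has complex eigenvalues (not diagonalizable over ℝ).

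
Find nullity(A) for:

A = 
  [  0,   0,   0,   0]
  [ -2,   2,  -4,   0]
nullity(A) = 3

Row reduce:
Swap R1 ↔ R2
REF = 
  [ -2,   2,  -4,   0]
  [  0,   0,   0,   0]
Pivot columns: 1 → 1 pivot.
rank(A) = 1, so nullity(A) = 4 - 1 = 3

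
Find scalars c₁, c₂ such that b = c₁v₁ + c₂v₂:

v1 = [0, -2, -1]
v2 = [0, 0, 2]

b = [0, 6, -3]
c1 = -3, c2 = -3

b = -3·v1 + -3·v2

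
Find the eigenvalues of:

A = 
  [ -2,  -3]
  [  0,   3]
λ = 3, -2

tr(A) = 1, det(A) = -6
Characteristic polynomial: λ² - tr(A)λ + det(A) = λ² - λ - 6
λ² - λ - 6 = (λ + 2)(λ - 3)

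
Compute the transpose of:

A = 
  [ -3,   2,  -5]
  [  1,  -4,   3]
Aᵀ = 
  [ -3,   1]
  [  2,  -4]
  [ -5,   3]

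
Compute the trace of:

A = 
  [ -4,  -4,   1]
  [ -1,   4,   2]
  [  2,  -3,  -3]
-3

tr(A) = -4 + 4 + -3 = -3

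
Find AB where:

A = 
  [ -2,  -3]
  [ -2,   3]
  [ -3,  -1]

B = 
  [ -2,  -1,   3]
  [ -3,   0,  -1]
A is 3×2 and B is 2×3, so AB is 3×3. Each entry is (row of A)·(column of B):
AB[1,1] = (-2)(-2) + (-3)(-3) = 13
AB[1,2] = (-2)(-1) + (-3)(0) = 2
AB[1,3] = (-2)(3) + (-3)(-1) = -3
AB[2,1] = (-2)(-2) + (3)(-3) = -5
AB[2,2] = (-2)(-1) + (3)(0) = 2
AB[2,3] = (-2)(3) + (3)(-1) = -9
AB[3,1] = (-3)(-2) + (-1)(-3) = 9
AB[3,2] = (-3)(-1) + (-1)(0) = 3
AB[3,3] = (-3)(3) + (-1)(-1) = -8

AB = 
  [ 13,   2,  -3]
  [ -5,   2,  -9]
  [  9,   3,  -8]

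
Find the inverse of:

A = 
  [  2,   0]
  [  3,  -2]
det(A) = (2)(-2) - (0)(3) = -4
For a 2×2 matrix, A⁻¹ = (1/det(A)) · [[d, -b], [-c, a]]
    = (-1/4) · [[-2, 0], [-3, 2]]

A⁻¹ = 
  [ 1/2,    0]
  [ 3/4, -1/2]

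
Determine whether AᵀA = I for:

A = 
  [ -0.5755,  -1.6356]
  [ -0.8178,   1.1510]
No

AᵀA = 
  [  1,   0]
  [  0,   4]
≠ I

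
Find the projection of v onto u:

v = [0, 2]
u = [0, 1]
proj_u(v) = [0, 2]

v·u = (0)(0) + (2)(1) = 2
u·u = (0)² + (1)² = 1
proj_u(v) = (v·u / u·u) × u = (2/1) × u = (2) × u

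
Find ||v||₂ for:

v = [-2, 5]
5.385

||v||₂ = √((-2)² + (5)²) = √29 = 5.385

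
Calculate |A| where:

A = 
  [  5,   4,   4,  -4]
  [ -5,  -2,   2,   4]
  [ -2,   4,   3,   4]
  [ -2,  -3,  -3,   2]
-116

Cofactor expansion along row 1: det(A) = a₁₁M₁₁ - a₁₂M₁₂ + a₁₃M₁₃ - a₁₄M₁₄

M₁₁ = det[[-2, 2, 4]; [4, 3, 4]; [-3, -3, 2]]
  = (-2)·((3)(2) - (4)(-3)) - (2)·((4)(2) - (4)(-3)) + (4)·((4)(-3) - (3)(-3))
  = (-2)(18) - (2)(20) + (4)(-3)
  = -88
M₁₂ = det[[-5, 2, 4]; [-2, 3, 4]; [-2, -3, 2]]
  = (-5)·((3)(2) - (4)(-3)) - (2)·((-2)(2) - (4)(-2)) + (4)·((-2)(-3) - (3)(-2))
  = (-5)(18) - (2)(4) + (4)(12)
  = -50
M₁₃ = det[[-5, -2, 4]; [-2, 4, 4]; [-2, -3, 2]]
  = (-5)·((4)(2) - (4)(-3)) - (-2)·((-2)(2) - (4)(-2)) + (4)·((-2)(-3) - (4)(-2))
  = (-5)(20) - (-2)(4) + (4)(14)
  = -36
M₁₄ = det[[-5, -2, 2]; [-2, 4, 3]; [-2, -3, -3]]
  = (-5)·((4)(-3) - (3)(-3)) - (-2)·((-2)(-3) - (3)(-2)) + (2)·((-2)(-3) - (4)(-2))
  = (-5)(-3) - (-2)(12) + (2)(14)
  = 67

det(A) = (5)(-88) - (4)(-50) + (4)(-36) - (-4)(67) = -116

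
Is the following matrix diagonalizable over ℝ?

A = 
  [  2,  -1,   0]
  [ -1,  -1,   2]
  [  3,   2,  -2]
No

Characteristic polynomial: det(λI - A) = λ³ + λ² - 9λ + 8
By the rational root theorem any rational root is an integer dividing 8; none of those is a root, so p(λ) has no rational roots and hence (being an irreducible cubic) no repeated roots.
Discriminant of the cubic: Δ = -59
Δ < 0 ⇒ one real eigenvalue and a complex-conjugate pair: λ ≈ -3.865, 1.432 + 0.1368i, 1.432 - 0.1368i
Has complex eigenvalues (not diagonalizable over ℝ).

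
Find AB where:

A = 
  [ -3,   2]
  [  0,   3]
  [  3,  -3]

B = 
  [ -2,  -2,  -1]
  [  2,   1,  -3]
A is 3×2 and B is 2×3, so AB is 3×3. Each entry is (row of A)·(column of B):
AB[1,1] = (-3)(-2) + (2)(2) = 10
AB[1,2] = (-3)(-2) + (2)(1) = 8
AB[1,3] = (-3)(-1) + (2)(-3) = -3
AB[2,1] = (0)(-2) + (3)(2) = 6
AB[2,2] = (0)(-2) + (3)(1) = 3
AB[2,3] = (0)(-1) + (3)(-3) = -9
AB[3,1] = (3)(-2) + (-3)(2) = -12
AB[3,2] = (3)(-2) + (-3)(1) = -9
AB[3,3] = (3)(-1) + (-3)(-3) = 6

AB = 
  [ 10,   8,  -3]
  [  6,   3,  -9]
  [-12,  -9,   6]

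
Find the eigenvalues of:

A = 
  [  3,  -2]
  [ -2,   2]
λ = (5 + √17)/2, (5 - √17)/2  (≈ 4.562, 0.4384)

tr(A) = 5, det(A) = 2
Characteristic polynomial: λ² - tr(A)λ + det(A) = λ² - 5λ + 2
λ² - 5λ + 2 = 0  ⇒  λ = (5 ± √((-5)² - 4·(2)))/2 = (5 ± √(17))/2
  = (5 + √17)/2,  (5 - √17)/2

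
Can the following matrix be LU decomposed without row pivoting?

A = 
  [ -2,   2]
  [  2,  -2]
Yes.
A[1,1] = -2 ≠ 0, so Gaussian elimination proceeds without a row swap: multiplier ℓ₂₁ = (2)/(-2) = -1, and U[2,2] = -2 - (-1)(2) = 0.
L = 
  [  1,   0]
  [ -1,   1]
U = 
  [ -2,   2]
  [  0,   0]
Check row 2 of LU: [(-1)(-2), (-1)(2) + 0] = [2, -2] = row 2 of A ✓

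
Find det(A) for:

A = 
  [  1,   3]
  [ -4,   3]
15

For a 2×2 matrix, det = ad - bc = (1)(3) - (3)(-4) = 15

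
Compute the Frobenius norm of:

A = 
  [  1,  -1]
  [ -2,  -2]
||A||_F = 3.162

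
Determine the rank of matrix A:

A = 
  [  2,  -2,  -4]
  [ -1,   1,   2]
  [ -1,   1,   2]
rank(A) = 1

Row reduce:
R2 → R2 + (1/2)·R1
R3 → R3 + (1/2)·R1
REF = 
  [  2,  -2,  -4]
  [  0,   0,   0]
  [  0,   0,   0]
Pivot columns: 1 → 1 pivot.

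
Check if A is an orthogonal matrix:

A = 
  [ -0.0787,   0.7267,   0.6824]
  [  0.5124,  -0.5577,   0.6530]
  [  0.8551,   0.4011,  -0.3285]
Yes

AᵀA = 
  [  0.9999,   0,   0]
  [  0,   1,   0]
  [  0,   0,   1]
≈ I (equal to I up to the 4-dp rounding of the entries)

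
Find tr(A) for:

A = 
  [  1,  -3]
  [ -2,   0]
1

tr(A) = 1 + 0 = 1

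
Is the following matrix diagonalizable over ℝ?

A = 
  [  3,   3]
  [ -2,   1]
No

tr(A) = 4, det(A) = 9
Characteristic polynomial: λ² - tr(A)λ + det(A) = λ² - 4λ + 9
λ² - 4λ + 9 = 0  ⇒  λ = (4 ± √((-4)² - 4·(9)))/2 = (4 ± √(-20))/2
  = 2 + i√5,  2 - i√5
Eigenvalues: 2 + i√5, 2 - i√5  (≈ 2 + 2.236i, 2 - 2.236i)
Has complex eigenvalues (not diagonalizable over ℝ).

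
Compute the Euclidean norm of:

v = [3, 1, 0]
3.162

||v||₂ = √((3)² + (1)² + (0)²) = √10 = 3.162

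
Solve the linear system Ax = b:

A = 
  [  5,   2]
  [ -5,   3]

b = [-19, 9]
Row reduce the augmented matrix [A|b]:
R2 → R2 + (1)·R1
REF = 
  [  5,   2, -19]
  [  0,   5, -10]

Back-substitution:
x₂ = (-10) / 5 = -2
x₁ = (-19 - (2)(-2)) / 5 = -3

x = [-3, -2]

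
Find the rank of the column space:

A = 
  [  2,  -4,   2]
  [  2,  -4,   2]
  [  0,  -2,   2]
dim(Col(A)) = 2

Row reduce:
R2 → R2 - (1)·R1
Swap R2 ↔ R3
REF = 
  [  2,  -4,   2]
  [  0,  -2,   2]
  [  0,   0,   0]
Pivot columns: 1, 2 → 2 pivots.
dim(Col(A)) = number of pivot columns = 2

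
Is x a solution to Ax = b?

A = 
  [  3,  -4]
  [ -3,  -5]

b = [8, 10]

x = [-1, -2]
No

Ax = [5, 13] ≠ b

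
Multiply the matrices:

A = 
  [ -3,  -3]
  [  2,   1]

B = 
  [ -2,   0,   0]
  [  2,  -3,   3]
AB = 
  [  0,   9,  -9]
  [ -2,  -3,   3]

A is 2×2 and B is 2×3, so AB is 2×3. Each entry is (row of A)·(column of B):
AB[1,1] = (-3)(-2) + (-3)(2) = 0
AB[1,2] = (-3)(0) + (-3)(-3) = 9
AB[1,3] = (-3)(0) + (-3)(3) = -9
AB[2,1] = (2)(-2) + (1)(2) = -2
AB[2,2] = (2)(0) + (1)(-3) = -3
AB[2,3] = (2)(0) + (1)(3) = 3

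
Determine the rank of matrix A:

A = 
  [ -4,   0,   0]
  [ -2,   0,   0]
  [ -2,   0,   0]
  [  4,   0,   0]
rank(A) = 1

Row reduce:
R2 → R2 - (1/2)·R1
R3 → R3 - (1/2)·R1
R4 → R4 + (1)·R1
REF = 
  [ -4,   0,   0]
  [  0,   0,   0]
  [  0,   0,   0]
  [  0,   0,   0]
Pivot columns: 1 → 1 pivot.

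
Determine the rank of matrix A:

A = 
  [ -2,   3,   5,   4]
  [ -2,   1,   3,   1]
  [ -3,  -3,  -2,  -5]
rank(A) = 3

Row reduce:
R2 → R2 - (1)·R1
R3 → R3 - (3/2)·R1
R3 → R3 - (15/4)·R2
REF = 
  [ -2,   3,   5,   4]
  [  0,  -2,  -2,  -3]
  [  0,   0,  -2, 1/4]
Pivot columns: 1, 2, 3 → 3 pivots.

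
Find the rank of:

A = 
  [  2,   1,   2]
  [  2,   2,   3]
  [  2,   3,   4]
rank(A) = 2

Row reduce:
R2 → R2 - (1)·R1
R3 → R3 - (1)·R1
R3 → R3 - (2)·R2
REF = 
  [  2,   1,   2]
  [  0,   1,   1]
  [  0,   0,   0]
Pivot columns: 1, 2 → 2 pivots.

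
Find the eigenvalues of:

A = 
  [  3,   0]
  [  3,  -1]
tr(A) = 2, det(A) = -3
Characteristic polynomial: λ² - tr(A)λ + det(A) = λ² - 2λ - 3
λ² - 2λ - 3 = (λ + 1)(λ - 3)

λ = 3, -1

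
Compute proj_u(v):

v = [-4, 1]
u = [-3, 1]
proj_u(v) = [-39/10, 13/10]

v·u = (-4)(-3) + (1)(1) = 13
u·u = (-3)² + (1)² = 10
proj_u(v) = (v·u / u·u) × u = (13/10) × u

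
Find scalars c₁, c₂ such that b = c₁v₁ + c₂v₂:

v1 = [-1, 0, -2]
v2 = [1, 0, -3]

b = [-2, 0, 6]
c1 = 0, c2 = -2

b = 0·v1 + -2·v2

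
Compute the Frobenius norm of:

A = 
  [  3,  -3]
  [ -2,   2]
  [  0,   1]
||A||_F = 5.196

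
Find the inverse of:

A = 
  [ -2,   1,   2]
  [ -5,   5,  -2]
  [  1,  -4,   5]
det(A) = (-2)·((5)(5) - (-2)(-4)) - (1)·((-5)(5) - (-2)(1)) + (2)·((-5)(-4) - (5)(1))
  = (-2)(17) - (1)(-23) + (2)(15)
  = 19
det(A) = 19 ≠ 0, so A is invertible.

Cofactors Cᵢⱼ = (-1)ⁱ⁺ʲ·Mᵢⱼ:
C = 
  [ 17,  23,  15]
  [-13, -12,  -7]
  [-12, -14,  -5]

adj(A) = Cᵀ:
adj(A) = 
  [ 17, -13, -12]
  [ 23, -12, -14]
  [ 15,  -7,  -5]

A⁻¹ = (1/19) · adj(A):
A⁻¹ = 
  [ 17/19, -13/19, -12/19]
  [ 23/19, -12/19, -14/19]
  [ 15/19,  -7/19,  -5/19]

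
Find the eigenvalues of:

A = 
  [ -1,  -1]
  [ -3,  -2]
tr(A) = -3, det(A) = -1
Characteristic polynomial: λ² - tr(A)λ + det(A) = λ² + 3λ - 1
λ² + 3λ - 1 = 0  ⇒  λ = (-3 ± √((3)² - 4·(-1)))/2 = (-3 ± √(13))/2
  = (-3 + √13)/2,  (-3 - √13)/2

λ = (-3 + √13)/2, (-3 - √13)/2  (≈ 0.3028, -3.303)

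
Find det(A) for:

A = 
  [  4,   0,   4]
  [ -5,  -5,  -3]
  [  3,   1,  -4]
132

Cofactor expansion along row 1:
det(A) = (4)·((-5)(-4) - (-3)(1)) - (0)·((-5)(-4) - (-3)(3)) + (4)·((-5)(1) - (-5)(3))
  = (4)(23) - (0)(29) + (4)(10)
  = 132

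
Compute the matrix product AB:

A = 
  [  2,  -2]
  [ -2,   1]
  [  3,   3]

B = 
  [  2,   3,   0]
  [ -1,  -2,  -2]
A is 3×2 and B is 2×3, so AB is 3×3. Each entry is (row of A)·(column of B):
AB[1,1] = (2)(2) + (-2)(-1) = 6
AB[1,2] = (2)(3) + (-2)(-2) = 10
AB[1,3] = (2)(0) + (-2)(-2) = 4
AB[2,1] = (-2)(2) + (1)(-1) = -5
AB[2,2] = (-2)(3) + (1)(-2) = -8
AB[2,3] = (-2)(0) + (1)(-2) = -2
AB[3,1] = (3)(2) + (3)(-1) = 3
AB[3,2] = (3)(3) + (3)(-2) = 3
AB[3,3] = (3)(0) + (3)(-2) = -6

AB = 
  [  6,  10,   4]
  [ -5,  -8,  -2]
  [  3,   3,  -6]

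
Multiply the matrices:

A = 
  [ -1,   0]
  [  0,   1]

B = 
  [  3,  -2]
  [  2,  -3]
A is 2×2 and B is 2×2, so AB is 2×2. Each entry is (row of A)·(column of B):
AB[1,1] = (-1)(3) + (0)(2) = -3
AB[1,2] = (-1)(-2) + (0)(-3) = 2
AB[2,1] = (0)(3) + (1)(2) = 2
AB[2,2] = (0)(-2) + (1)(-3) = -3

AB = 
  [ -3,   2]
  [  2,  -3]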